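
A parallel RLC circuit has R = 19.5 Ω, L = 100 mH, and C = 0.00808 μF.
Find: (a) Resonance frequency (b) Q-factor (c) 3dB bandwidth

Step 1 — Resonance: ω₀ = 1/√(LC) = 1/√(0.1·8.08e-09) = 3.518e+04 rad/s.
Step 2 — f₀ = ω₀/(2π) = 5599 Hz.
Step 3 — Parallel Q: Q = R/(ω₀L) = 19.5/(3.518e+04·0.1) = 0.005543.
Step 4 — Bandwidth: Δω = ω₀/Q = 6.347e+06 rad/s; BW = Δω/(2π) = 1.01e+06 Hz.

(a) f₀ = 5599 Hz  (b) Q = 0.005543  (c) BW = 1.01e+06 Hz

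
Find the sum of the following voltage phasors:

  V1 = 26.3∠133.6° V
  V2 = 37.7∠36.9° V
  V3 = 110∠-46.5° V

Step 1 — Convert each phasor to rectangular form:
  V1 = 26.3·(cos(133.6°) + j·sin(133.6°)) = -18.14 + j19.05 V
  V2 = 37.7·(cos(36.9°) + j·sin(36.9°)) = 30.15 + j22.64 V
  V3 = 110·(cos(-46.5°) + j·sin(-46.5°)) = 75.72 - j79.79 V
Step 2 — Sum components: V_total = 87.73 - j38.11 V.
Step 3 — Convert to polar: |V_total| = 95.65 V, ∠V_total = -23.5°.

V_total = 95.65∠-23.5° V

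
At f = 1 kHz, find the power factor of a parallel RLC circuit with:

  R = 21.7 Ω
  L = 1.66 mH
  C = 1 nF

Step 1 — Angular frequency: ω = 2π·f = 2π·1000 = 6283 rad/s.
Step 2 — Component impedances:
  R: Z = R = 21.7 Ω
  L: Z = jωL = j·6283·0.00166 = 0 + j10.43 Ω
  C: Z = 1/(jωC) = -j/(ω·C) = 0 - j1.592e+05 Ω
Step 3 — Parallel combination: 1/Z_total = 1/R + 1/L + 1/C; Z_total = 4.073 + j8.473 Ω = 9.401∠64.3° Ω.
Step 4 — Power factor: PF = cos(φ) = Re(Z)/|Z| = 4.0728/9.4011 = 0.4332.
Step 5 — Type: Im(Z) = 8.473 ⇒ lagging (phase φ = 64.3°).

PF = 0.4332 (lagging, φ = 64.3°)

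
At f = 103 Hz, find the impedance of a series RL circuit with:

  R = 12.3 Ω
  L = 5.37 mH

Step 1 — Angular frequency: ω = 2π·f = 2π·103 = 647.2 rad/s.
Step 2 — Component impedances:
  R: Z = R = 12.3 Ω
  L: Z = jωL = j·647.2·0.00537 = 0 + j3.475 Ω
Step 3 — Series combination: Z_total = R + L = 12.3 + j3.475 Ω = 12.78∠15.8° Ω.

Z = 12.3 + j3.475 Ω = 12.78∠15.8° Ω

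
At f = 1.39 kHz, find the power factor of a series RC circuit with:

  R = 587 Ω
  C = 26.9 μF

Step 1 — Angular frequency: ω = 2π·f = 2π·1390 = 8734 rad/s.
Step 2 — Component impedances:
  R: Z = R = 587 Ω
  C: Z = 1/(jωC) = -j/(ω·C) = 0 - j4.257 Ω
Step 3 — Series combination: Z_total = R + C = 587 - j4.257 Ω = 587∠-0.4° Ω.
Step 4 — Power factor: PF = cos(φ) = Re(Z)/|Z| = 587/587 = 1.
Step 5 — Type: Im(Z) = -4.257 ⇒ leading (phase φ = -0.4°).

PF = 1 (leading, φ = -0.4°)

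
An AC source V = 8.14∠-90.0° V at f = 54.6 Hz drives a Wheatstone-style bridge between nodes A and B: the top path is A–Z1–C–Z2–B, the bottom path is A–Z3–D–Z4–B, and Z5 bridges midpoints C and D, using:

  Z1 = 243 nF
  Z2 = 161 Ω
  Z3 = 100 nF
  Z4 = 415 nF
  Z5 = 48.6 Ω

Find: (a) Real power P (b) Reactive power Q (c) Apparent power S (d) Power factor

Step 1 — Angular frequency: ω = 2π·f = 2π·54.6 = 343.1 rad/s.
Step 2 — Component impedances:
  Z1: Z = 1/(jωC) = -j/(ω·C) = 0 - j1.2e+04 Ω
  Z2: Z = R = 161 Ω
  Z3: Z = 1/(jωC) = -j/(ω·C) = 0 - j2.915e+04 Ω
  Z4: Z = 1/(jωC) = -j/(ω·C) = 0 - j7024 Ω
  Z5: Z = R = 48.6 Ω
Step 3 — Bridge requires nodal analysis (the Z5 bridge couples midpoints C and D, so the two paths cannot be reduced to a simple series/parallel combination). Setting node B to ground and injecting 1 A at node A, the 3-node admittance system at A, C, D solves to V_A = Z_AB = 165 - j8503 Ω = 8504∠-88.9° Ω.
Step 4 — Source phasor: V = 8.14∠-90.0° V = 0 - j8.14 V.
Step 5 — Current: I = V / Z = 0.000957 - j1.857e-05 A = 0.0009572∠-1.1° A.
Step 6 — Complex power: S = V·I* = 0.0001512 - j0.00779 VA.
Step 7 — Real power: P = Re(S) = 0.0001512 W.
Step 8 — Reactive power: Q = Im(S) = -0.00779 VAR.
Step 9 — Apparent power: |S| = 0.007791 VA.
Step 10 — Power factor: PF = P/|S| = 0.0194 (leading).

(a) P = 0.0001512 W  (b) Q = -0.00779 VAR  (c) S = 0.007791 VA  (d) PF = 0.0194 (leading)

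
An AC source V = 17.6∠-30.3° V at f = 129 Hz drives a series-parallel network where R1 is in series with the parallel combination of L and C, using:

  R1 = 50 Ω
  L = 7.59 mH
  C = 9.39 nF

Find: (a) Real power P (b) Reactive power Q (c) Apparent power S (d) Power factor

Step 1 — Angular frequency: ω = 2π·f = 2π·129 = 810.5 rad/s.
Step 2 — Component impedances:
  R1: Z = R = 50 Ω
  L: Z = jωL = j·810.5·0.00759 = 0 + j6.152 Ω
  C: Z = 1/(jωC) = -j/(ω·C) = 0 - j1.314e+05 Ω
Step 3 — Parallel branch: L || C = 1/(1/L + 1/C) = 0 + j6.152 Ω.
Step 4 — Series with R1: Z_total = R1 + (L || C) = 50 + j6.152 Ω = 50.38∠7.0° Ω.
Step 5 — Source phasor: V = 17.6∠-30.3° V = 15.2 - j8.88 V.
Step 6 — Current: I = V / Z = 0.2779 - j0.2118 A = 0.3494∠-37.3° A.
Step 7 — Complex power: S = V·I* = 6.103 + j0.7509 VA.
Step 8 — Real power: P = Re(S) = 6.103 W.
Step 9 — Reactive power: Q = Im(S) = 0.7509 VAR.
Step 10 — Apparent power: |S| = 6.149 VA.
Step 11 — Power factor: PF = P/|S| = 0.9925 (lagging).

(a) P = 6.103 W  (b) Q = 0.7509 VAR  (c) S = 6.149 VA  (d) PF = 0.9925 (lagging)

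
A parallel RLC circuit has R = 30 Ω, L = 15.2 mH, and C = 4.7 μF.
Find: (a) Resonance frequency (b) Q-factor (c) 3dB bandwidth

Step 1 — Resonance: ω₀ = 1/√(LC) = 1/√(0.0152·4.7e-06) = 3741 rad/s.
Step 2 — f₀ = ω₀/(2π) = 595.5 Hz.
Step 3 — Parallel Q: Q = R/(ω₀L) = 30/(3741·0.0152) = 0.5275.
Step 4 — Bandwidth: Δω = ω₀/Q = 7092 rad/s; BW = Δω/(2π) = 1129 Hz.

(a) f₀ = 595.5 Hz  (b) Q = 0.5275  (c) BW = 1129 Hz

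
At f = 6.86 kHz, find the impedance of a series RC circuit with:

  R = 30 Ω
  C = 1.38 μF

Step 1 — Angular frequency: ω = 2π·f = 2π·6860 = 4.31e+04 rad/s.
Step 2 — Component impedances:
  R: Z = R = 30 Ω
  C: Z = 1/(jωC) = -j/(ω·C) = 0 - j16.81 Ω
Step 3 — Series combination: Z_total = R + C = 30 - j16.81 Ω = 34.39∠-29.3° Ω.

Z = 30 - j16.81 Ω = 34.39∠-29.3° Ω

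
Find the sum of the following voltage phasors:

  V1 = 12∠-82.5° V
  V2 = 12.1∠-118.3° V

Step 1 — Convert each phasor to rectangular form:
  V1 = 12·(cos(-82.5°) + j·sin(-82.5°)) = 1.566 - j11.9 V
  V2 = 12.1·(cos(-118.3°) + j·sin(-118.3°)) = -5.736 - j10.65 V
Step 2 — Sum components: V_total = -4.17 - j22.55 V.
Step 3 — Convert to polar: |V_total| = 22.93 V, ∠V_total = -100.5°.

V_total = 22.93∠-100.5° V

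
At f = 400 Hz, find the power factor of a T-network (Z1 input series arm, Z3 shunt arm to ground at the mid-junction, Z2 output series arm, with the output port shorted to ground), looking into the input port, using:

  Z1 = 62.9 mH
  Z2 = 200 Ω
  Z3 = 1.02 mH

Step 1 — Angular frequency: ω = 2π·f = 2π·400 = 2513 rad/s.
Step 2 — Component impedances:
  Z1: Z = jωL = j·2513·0.0629 = 0 + j158.1 Ω
  Z2: Z = R = 200 Ω
  Z3: Z = jωL = j·2513·0.00102 = 0 + j2.564 Ω
Step 3 — With the output port shorted to ground, the output series arm Z2 runs from the junction to ground; the shunt arm Z3 also runs from the junction to ground. They appear in parallel: Z3 || Z2 = 0.03285 + j2.563 Ω.
Step 4 — Series with input arm Z1: Z_in = Z1 + (Z3 || Z2) = 0.03285 + j160.6 Ω = 160.6∠90.0° Ω.
Step 5 — Power factor: PF = cos(φ) = Re(Z)/|Z| = 0.03285/160.6 = 0.0002045.
Step 6 — Type: Im(Z) = 160.6 ⇒ lagging (phase φ = 90.0°).

PF = 0.0002045 (lagging, φ = 90.0°)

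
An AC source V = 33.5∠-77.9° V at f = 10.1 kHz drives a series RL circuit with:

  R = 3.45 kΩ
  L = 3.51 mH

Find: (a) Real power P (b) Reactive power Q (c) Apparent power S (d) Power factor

Step 1 — Angular frequency: ω = 2π·f = 2π·1.01e+04 = 6.346e+04 rad/s.
Step 2 — Component impedances:
  R: Z = R = 3450 Ω
  L: Z = jωL = j·6.346e+04·0.00351 = 0 + j222.7 Ω
Step 3 — Series combination: Z_total = R + L = 3450 + j222.7 Ω = 3457∠3.7° Ω.
Step 4 — Source phasor: V = 33.5∠-77.9° V = 7.022 - j32.76 V.
Step 5 — Current: I = V / Z = 0.001417 - j0.009586 A = 0.00969∠-81.6° A.
Step 6 — Complex power: S = V·I* = 0.3239 + j0.02091 VA.
Step 7 — Real power: P = Re(S) = 0.3239 W.
Step 8 — Reactive power: Q = Im(S) = 0.02091 VAR.
Step 9 — Apparent power: |S| = 0.3246 VA.
Step 10 — Power factor: PF = P/|S| = 0.9979 (lagging).

(a) P = 0.3239 W  (b) Q = 0.02091 VAR  (c) S = 0.3246 VA  (d) PF = 0.9979 (lagging)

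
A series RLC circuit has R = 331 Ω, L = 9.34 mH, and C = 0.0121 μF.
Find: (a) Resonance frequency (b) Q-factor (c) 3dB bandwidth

Step 1 — Resonance condition Im(Z)=0 gives ω₀ = 1/√(LC).
Step 2 — ω₀ = 1/√(0.00934·1.21e-08) = 9.407e+04 rad/s.
Step 3 — f₀ = ω₀/(2π) = 1.497e+04 Hz.
Step 4 — Series Q: Q = ω₀L/R = 9.407e+04·0.00934/331 = 2.654.
Step 5 — 3dB bandwidth: Δω = ω₀/Q = 3.544e+04 rad/s; BW = Δω/(2π) = 5640 Hz.

(a) f₀ = 1.497e+04 Hz  (b) Q = 2.654  (c) BW = 5640 Hz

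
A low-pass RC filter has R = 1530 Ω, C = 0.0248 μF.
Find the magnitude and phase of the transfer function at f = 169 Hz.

Step 1 — Angular frequency: ω = 2π·169 = 1062 rad/s.
Step 2 — Transfer function: H(jω) = 1/(1 + jωRC).
Step 3 — Denominator: 1 + jωRC = 1 + j·1062·1530·2.48e-08 = 1 + j0.04029.
Step 4 — H = 0.9984 - j0.04023.
Step 5 — Magnitude: |H| = 0.9992 (-0.0 dB); phase: φ = -2.3°.

|H| = 0.9992 (-0.0 dB), φ = -2.3°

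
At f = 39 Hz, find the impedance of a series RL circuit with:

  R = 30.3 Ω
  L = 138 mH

Step 1 — Angular frequency: ω = 2π·f = 2π·39 = 245 rad/s.
Step 2 — Component impedances:
  R: Z = R = 30.3 Ω
  L: Z = jωL = j·245·0.138 = 0 + j33.82 Ω
Step 3 — Series combination: Z_total = R + L = 30.3 + j33.82 Ω = 45.41∠48.1° Ω.

Z = 30.3 + j33.82 Ω = 45.41∠48.1° Ω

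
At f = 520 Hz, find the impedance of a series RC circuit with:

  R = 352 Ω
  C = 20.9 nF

Step 1 — Angular frequency: ω = 2π·f = 2π·520 = 3267 rad/s.
Step 2 — Component impedances:
  R: Z = R = 352 Ω
  C: Z = 1/(jωC) = -j/(ω·C) = 0 - j1.464e+04 Ω
Step 3 — Series combination: Z_total = R + C = 352 - j1.464e+04 Ω = 1.465e+04∠-88.6° Ω.

Z = 352 - j1.464e+04 Ω = 1.465e+04∠-88.6° Ω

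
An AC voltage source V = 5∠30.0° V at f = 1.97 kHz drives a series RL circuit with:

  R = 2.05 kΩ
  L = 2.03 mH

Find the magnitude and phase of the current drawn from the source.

Step 1 — Angular frequency: ω = 2π·f = 2π·1970 = 1.238e+04 rad/s.
Step 2 — Component impedances:
  R: Z = R = 2050 Ω
  L: Z = jωL = j·1.238e+04·0.00203 = 0 + j25.13 Ω
Step 3 — Series combination: Z_total = R + L = 2050 + j25.13 Ω = 2050∠0.7° Ω.
Step 4 — Source phasor: V = 5∠30.0° V = 4.33 + j2.5 V.
Step 5 — Ohm's law: I = V / Z_total = (4.33 + j2.5) / (2050 + j25.13) = 0.002127 + j0.001193 A.
Step 6 — Convert to polar: |I| = 0.002439 A, ∠I = 29.3°.

I = 0.002439∠29.3° A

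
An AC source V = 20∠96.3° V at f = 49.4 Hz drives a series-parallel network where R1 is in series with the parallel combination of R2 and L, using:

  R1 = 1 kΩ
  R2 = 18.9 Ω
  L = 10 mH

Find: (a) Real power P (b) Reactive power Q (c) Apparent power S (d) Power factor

Step 1 — Angular frequency: ω = 2π·f = 2π·49.4 = 310.4 rad/s.
Step 2 — Component impedances:
  R1: Z = R = 1000 Ω
  R2: Z = R = 18.9 Ω
  L: Z = jωL = j·310.4·0.01 = 0 + j3.104 Ω
Step 3 — Parallel branch: R2 || L = 1/(1/R2 + 1/L) = 0.4964 + j3.022 Ω.
Step 4 — Series with R1: Z_total = R1 + (R2 || L) = 1000 + j3.022 Ω = 1001∠0.2° Ω.
Step 5 — Source phasor: V = 20∠96.3° V = -2.195 + j19.88 V.
Step 6 — Current: I = V / Z = -0.002134 + j0.01988 A = 0.01999∠96.1° A.
Step 7 — Complex power: S = V·I* = 0.3998 + j0.001208 VA.
Step 8 — Real power: P = Re(S) = 0.3998 W.
Step 9 — Reactive power: Q = Im(S) = 0.001208 VAR.
Step 10 — Apparent power: |S| = 0.3998 VA.
Step 11 — Power factor: PF = P/|S| = 1 (lagging).

(a) P = 0.3998 W  (b) Q = 0.001208 VAR  (c) S = 0.3998 VA  (d) PF = 1 (lagging)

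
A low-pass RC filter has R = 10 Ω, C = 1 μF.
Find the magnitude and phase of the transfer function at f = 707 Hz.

Step 1 — Angular frequency: ω = 2π·707 = 4442 rad/s.
Step 2 — Transfer function: H(jω) = 1/(1 + jωRC).
Step 3 — Denominator: 1 + jωRC = 1 + j·4442·10·1e-06 = 1 + j0.04442.
Step 4 — H = 0.998 - j0.04433.
Step 5 — Magnitude: |H| = 0.999 (-0.0 dB); phase: φ = -2.5°.

|H| = 0.999 (-0.0 dB), φ = -2.5°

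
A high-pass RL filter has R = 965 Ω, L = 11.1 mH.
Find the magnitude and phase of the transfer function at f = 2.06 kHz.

Step 1 — Angular frequency: ω = 2π·2060 = 1.294e+04 rad/s.
Step 2 — Transfer function: H(jω) = jωL/(R + jωL).
Step 3 — Numerator jωL = j·143.7; denominator R + jωL = 965 + j143.7.
Step 4 — H = 0.02169 + j0.1457.
Step 5 — Magnitude: |H| = 0.1473 (-16.6 dB); phase: φ = 81.5°.

|H| = 0.1473 (-16.6 dB), φ = 81.5°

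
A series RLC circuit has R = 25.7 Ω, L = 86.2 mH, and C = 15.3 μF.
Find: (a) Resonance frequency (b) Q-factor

Step 1 — Resonance condition Im(Z)=0 gives ω₀ = 1/√(LC).
Step 2 — ω₀ = 1/√(0.0862·1.53e-05) = 870.8 rad/s.
Step 3 — f₀ = ω₀/(2π) = 138.6 Hz.
Step 4 — Series Q: Q = ω₀L/R = 870.8·0.0862/25.7 = 2.921.

(a) f₀ = 138.6 Hz  (b) Q = 2.921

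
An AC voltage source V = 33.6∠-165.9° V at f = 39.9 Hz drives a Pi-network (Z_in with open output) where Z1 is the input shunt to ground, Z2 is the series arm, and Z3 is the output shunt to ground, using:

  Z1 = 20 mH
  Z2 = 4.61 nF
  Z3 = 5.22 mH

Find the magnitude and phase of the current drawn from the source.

Step 1 — Angular frequency: ω = 2π·f = 2π·39.9 = 250.7 rad/s.
Step 2 — Component impedances:
  Z1: Z = jωL = j·250.7·0.02 = 0 + j5.014 Ω
  Z2: Z = 1/(jωC) = -j/(ω·C) = 0 - j8.653e+05 Ω
  Z3: Z = jωL = j·250.7·0.00522 = 0 + j1.309 Ω
Step 3 — With open output, the series arm Z2 and the output shunt Z3 appear in series to ground: Z2 + Z3 = 0 - j8.653e+05 Ω.
Step 4 — Parallel with input shunt Z1: Z_in = Z1 || (Z2 + Z3) = 0 + j5.014 Ω = 5.014∠90.0° Ω.
Step 5 — Source phasor: V = 33.6∠-165.9° V = -32.59 - j8.185 V.
Step 6 — Ohm's law: I = V / Z_total = (-32.59 - j8.185) / (0 + j5.014) = -1.633 + j6.499 A.
Step 7 — Convert to polar: |I| = 6.701 A, ∠I = 104.1°.

I = 6.701∠104.1° A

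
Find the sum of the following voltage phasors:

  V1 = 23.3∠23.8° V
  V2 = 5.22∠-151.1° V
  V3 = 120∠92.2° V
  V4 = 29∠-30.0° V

Step 1 — Convert each phasor to rectangular form:
  V1 = 23.3·(cos(23.8°) + j·sin(23.8°)) = 21.32 + j9.403 V
  V2 = 5.22·(cos(-151.1°) + j·sin(-151.1°)) = -4.57 - j2.523 V
  V3 = 120·(cos(92.2°) + j·sin(92.2°)) = -4.607 + j119.9 V
  V4 = 29·(cos(-30.0°) + j·sin(-30.0°)) = 25.11 - j14.5 V
Step 2 — Sum components: V_total = 37.26 + j112.3 V.
Step 3 — Convert to polar: |V_total| = 118.3 V, ∠V_total = 71.6°.

V_total = 118.3∠71.6° V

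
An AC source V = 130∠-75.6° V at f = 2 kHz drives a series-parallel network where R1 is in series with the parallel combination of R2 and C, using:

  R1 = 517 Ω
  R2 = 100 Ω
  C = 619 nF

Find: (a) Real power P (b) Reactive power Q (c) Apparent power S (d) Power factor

Step 1 — Angular frequency: ω = 2π·f = 2π·2000 = 1.257e+04 rad/s.
Step 2 — Component impedances:
  R1: Z = R = 517 Ω
  R2: Z = R = 100 Ω
  C: Z = 1/(jωC) = -j/(ω·C) = 0 - j128.6 Ω
Step 3 — Parallel branch: R2 || C = 1/(1/R2 + 1/C) = 62.3 - j48.46 Ω.
Step 4 — Series with R1: Z_total = R1 + (R2 || C) = 579.3 - j48.46 Ω = 581.3∠-4.8° Ω.
Step 5 — Source phasor: V = 130∠-75.6° V = 32.33 - j125.9 V.
Step 6 — Current: I = V / Z = 0.07348 - j0.2112 A = 0.2236∠-70.8° A.
Step 7 — Complex power: S = V·I* = 28.97 - j2.424 VA.
Step 8 — Real power: P = Re(S) = 28.97 W.
Step 9 — Reactive power: Q = Im(S) = -2.424 VAR.
Step 10 — Apparent power: |S| = 29.07 VA.
Step 11 — Power factor: PF = P/|S| = 0.9965 (leading).

(a) P = 28.97 W  (b) Q = -2.424 VAR  (c) S = 29.07 VA  (d) PF = 0.9965 (leading)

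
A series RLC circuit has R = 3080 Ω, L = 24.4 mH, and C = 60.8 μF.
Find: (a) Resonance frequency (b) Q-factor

Step 1 — Resonance condition Im(Z)=0 gives ω₀ = 1/√(LC).
Step 2 — ω₀ = 1/√(0.0244·6.08e-05) = 821 rad/s.
Step 3 — f₀ = ω₀/(2π) = 130.7 Hz.
Step 4 — Series Q: Q = ω₀L/R = 821·0.0244/3080 = 0.006504.

(a) f₀ = 130.7 Hz  (b) Q = 0.006504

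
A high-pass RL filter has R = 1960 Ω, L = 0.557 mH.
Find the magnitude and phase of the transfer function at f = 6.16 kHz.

Step 1 — Angular frequency: ω = 2π·6160 = 3.87e+04 rad/s.
Step 2 — Transfer function: H(jω) = jωL/(R + jωL).
Step 3 — Numerator jωL = j·21.56; denominator R + jωL = 1960 + j21.56.
Step 4 — H = 0.000121 + j0.011.
Step 5 — Magnitude: |H| = 0.011 (-39.2 dB); phase: φ = 89.4°.

|H| = 0.011 (-39.2 dB), φ = 89.4°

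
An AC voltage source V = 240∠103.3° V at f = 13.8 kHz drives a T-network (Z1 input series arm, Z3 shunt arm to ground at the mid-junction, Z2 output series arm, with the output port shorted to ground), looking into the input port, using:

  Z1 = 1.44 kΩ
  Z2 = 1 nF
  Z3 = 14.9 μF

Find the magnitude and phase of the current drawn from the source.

Step 1 — Angular frequency: ω = 2π·f = 2π·1.38e+04 = 8.671e+04 rad/s.
Step 2 — Component impedances:
  Z1: Z = R = 1440 Ω
  Z2: Z = 1/(jωC) = -j/(ω·C) = 0 - j1.153e+04 Ω
  Z3: Z = 1/(jωC) = -j/(ω·C) = 0 - j0.774 Ω
Step 3 — With the output port shorted to ground, the output series arm Z2 runs from the junction to ground; the shunt arm Z3 also runs from the junction to ground. They appear in parallel: Z3 || Z2 = 0 - j0.774 Ω.
Step 4 — Series with input arm Z1: Z_in = Z1 + (Z3 || Z2) = 1440 - j0.774 Ω = 1440∠-0.0° Ω.
Step 5 — Source phasor: V = 240∠103.3° V = -55.21 + j233.6 V.
Step 6 — Ohm's law: I = V / Z_total = (-55.21 + j233.6) / (1440 - j0.774) = -0.03843 + j0.1622 A.
Step 7 — Convert to polar: |I| = 0.1667 A, ∠I = 103.3°.

I = 0.1667∠103.3° A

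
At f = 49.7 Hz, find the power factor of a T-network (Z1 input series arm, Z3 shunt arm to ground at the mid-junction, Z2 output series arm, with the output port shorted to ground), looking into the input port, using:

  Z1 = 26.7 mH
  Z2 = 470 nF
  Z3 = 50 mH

Step 1 — Angular frequency: ω = 2π·f = 2π·49.7 = 312.3 rad/s.
Step 2 — Component impedances:
  Z1: Z = jωL = j·312.3·0.0267 = 0 + j8.338 Ω
  Z2: Z = 1/(jωC) = -j/(ω·C) = 0 - j6813 Ω
  Z3: Z = jωL = j·312.3·0.05 = 0 + j15.61 Ω
Step 3 — With the output port shorted to ground, the output series arm Z2 runs from the junction to ground; the shunt arm Z3 also runs from the junction to ground. They appear in parallel: Z3 || Z2 = 0 + j15.65 Ω.
Step 4 — Series with input arm Z1: Z_in = Z1 + (Z3 || Z2) = 0 + j23.99 Ω = 23.99∠90.0° Ω.
Step 5 — Power factor: PF = cos(φ) = Re(Z)/|Z| = 0/23.99 = 0.
Step 6 — Type: Im(Z) = 23.99 ⇒ lagging (phase φ = 90.0°).

PF = 0 (lagging, φ = 90.0°)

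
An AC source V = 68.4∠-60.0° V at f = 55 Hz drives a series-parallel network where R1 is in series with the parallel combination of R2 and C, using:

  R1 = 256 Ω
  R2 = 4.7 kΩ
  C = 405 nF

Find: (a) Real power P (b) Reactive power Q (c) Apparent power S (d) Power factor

Step 1 — Angular frequency: ω = 2π·f = 2π·55 = 345.6 rad/s.
Step 2 — Component impedances:
  R1: Z = R = 256 Ω
  R2: Z = R = 4700 Ω
  C: Z = 1/(jωC) = -j/(ω·C) = 0 - j7145 Ω
Step 3 — Parallel branch: R2 || C = 1/(1/R2 + 1/C) = 3281 - j2158 Ω.
Step 4 — Series with R1: Z_total = R1 + (R2 || C) = 3537 - j2158 Ω = 4143∠-31.4° Ω.
Step 5 — Source phasor: V = 68.4∠-60.0° V = 34.2 - j59.24 V.
Step 6 — Current: I = V / Z = 0.01449 - j0.007906 A = 0.01651∠-28.6° A.
Step 7 — Complex power: S = V·I* = 0.964 - j0.5882 VA.
Step 8 — Real power: P = Re(S) = 0.964 W.
Step 9 — Reactive power: Q = Im(S) = -0.5882 VAR.
Step 10 — Apparent power: |S| = 1.129 VA.
Step 11 — Power factor: PF = P/|S| = 0.8536 (leading).

(a) P = 0.964 W  (b) Q = -0.5882 VAR  (c) S = 1.129 VA  (d) PF = 0.8536 (leading)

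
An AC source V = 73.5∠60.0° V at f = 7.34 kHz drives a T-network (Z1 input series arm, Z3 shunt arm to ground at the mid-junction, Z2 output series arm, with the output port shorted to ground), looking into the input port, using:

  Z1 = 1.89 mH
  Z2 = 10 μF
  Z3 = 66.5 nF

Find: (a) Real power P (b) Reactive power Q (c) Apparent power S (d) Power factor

Step 1 — Angular frequency: ω = 2π·f = 2π·7340 = 4.612e+04 rad/s.
Step 2 — Component impedances:
  Z1: Z = jωL = j·4.612e+04·0.00189 = 0 + j87.16 Ω
  Z2: Z = 1/(jωC) = -j/(ω·C) = 0 - j2.168 Ω
  Z3: Z = 1/(jωC) = -j/(ω·C) = 0 - j326.1 Ω
Step 3 — With the output port shorted to ground, the output series arm Z2 runs from the junction to ground; the shunt arm Z3 also runs from the junction to ground. They appear in parallel: Z3 || Z2 = 0 - j2.154 Ω.
Step 4 — Series with input arm Z1: Z_in = Z1 + (Z3 || Z2) = 0 + j85.01 Ω = 85.01∠90.0° Ω.
Step 5 — Source phasor: V = 73.5∠60.0° V = 36.75 + j63.65 V.
Step 6 — Current: I = V / Z = 0.7488 - j0.4323 A = 0.8646∠-30.0° A.
Step 7 — Complex power: S = V·I* = 0 + j63.55 VA.
Step 8 — Real power: P = Re(S) = 0 W.
Step 9 — Reactive power: Q = Im(S) = 63.55 VAR.
Step 10 — Apparent power: |S| = 63.55 VA.
Step 11 — Power factor: PF = P/|S| = 0 (lagging).

(a) P = 0 W  (b) Q = 63.55 VAR  (c) S = 63.55 VA  (d) PF = 0 (lagging)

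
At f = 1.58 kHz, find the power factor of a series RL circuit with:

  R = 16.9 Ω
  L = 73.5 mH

Step 1 — Angular frequency: ω = 2π·f = 2π·1580 = 9927 rad/s.
Step 2 — Component impedances:
  R: Z = R = 16.9 Ω
  L: Z = jωL = j·9927·0.0735 = 0 + j729.7 Ω
Step 3 — Series combination: Z_total = R + L = 16.9 + j729.7 Ω = 729.9∠88.7° Ω.
Step 4 — Power factor: PF = cos(φ) = Re(Z)/|Z| = 16.9/729.86 = 0.02316.
Step 5 — Type: Im(Z) = 729.7 ⇒ lagging (phase φ = 88.7°).

PF = 0.02316 (lagging, φ = 88.7°)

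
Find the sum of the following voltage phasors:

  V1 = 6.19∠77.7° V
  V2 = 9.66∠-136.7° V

Step 1 — Convert each phasor to rectangular form:
  V1 = 6.19·(cos(77.7°) + j·sin(77.7°)) = 1.319 + j6.048 V
  V2 = 9.66·(cos(-136.7°) + j·sin(-136.7°)) = -7.03 - j6.625 V
Step 2 — Sum components: V_total = -5.712 - j0.5771 V.
Step 3 — Convert to polar: |V_total| = 5.741 V, ∠V_total = -174.2°.

V_total = 5.741∠-174.2° V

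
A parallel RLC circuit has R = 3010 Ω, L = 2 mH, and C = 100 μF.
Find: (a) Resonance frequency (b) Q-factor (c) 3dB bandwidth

Step 1 — Resonance: ω₀ = 1/√(LC) = 1/√(0.002·0.0001) = 2236 rad/s.
Step 2 — f₀ = ω₀/(2π) = 355.9 Hz.
Step 3 — Parallel Q: Q = R/(ω₀L) = 3010/(2236·0.002) = 673.1.
Step 4 — Bandwidth: Δω = ω₀/Q = 3.322 rad/s; BW = Δω/(2π) = 0.5288 Hz.

(a) f₀ = 355.9 Hz  (b) Q = 673.1  (c) BW = 0.5288 Hz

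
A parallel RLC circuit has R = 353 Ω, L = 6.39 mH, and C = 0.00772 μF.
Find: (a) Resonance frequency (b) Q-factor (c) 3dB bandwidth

Step 1 — Resonance: ω₀ = 1/√(LC) = 1/√(0.00639·7.72e-09) = 1.424e+05 rad/s.
Step 2 — f₀ = ω₀/(2π) = 2.266e+04 Hz.
Step 3 — Parallel Q: Q = R/(ω₀L) = 353/(1.424e+05·0.00639) = 0.388.
Step 4 — Bandwidth: Δω = ω₀/Q = 3.67e+05 rad/s; BW = Δω/(2π) = 5.84e+04 Hz.

(a) f₀ = 2.266e+04 Hz  (b) Q = 0.388  (c) BW = 5.84e+04 Hz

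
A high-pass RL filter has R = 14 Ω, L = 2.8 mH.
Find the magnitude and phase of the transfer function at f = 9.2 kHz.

Step 1 — Angular frequency: ω = 2π·9200 = 5.781e+04 rad/s.
Step 2 — Transfer function: H(jω) = jωL/(R + jωL).
Step 3 — Numerator jωL = j·161.9; denominator R + jωL = 14 + j161.9.
Step 4 — H = 0.9926 + j0.08585.
Step 5 — Magnitude: |H| = 0.9963 (-0.0 dB); phase: φ = 4.9°.

|H| = 0.9963 (-0.0 dB), φ = 4.9°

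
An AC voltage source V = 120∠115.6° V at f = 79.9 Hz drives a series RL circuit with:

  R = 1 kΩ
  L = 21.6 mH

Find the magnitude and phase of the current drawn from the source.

Step 1 — Angular frequency: ω = 2π·f = 2π·79.9 = 502 rad/s.
Step 2 — Component impedances:
  R: Z = R = 1000 Ω
  L: Z = jωL = j·502·0.0216 = 0 + j10.84 Ω
Step 3 — Series combination: Z_total = R + L = 1000 + j10.84 Ω = 1000∠0.6° Ω.
Step 4 — Source phasor: V = 120∠115.6° V = -51.85 + j108.2 V.
Step 5 — Ohm's law: I = V / Z_total = (-51.85 + j108.2) / (1000 + j10.84) = -0.05067 + j0.1088 A.
Step 6 — Convert to polar: |I| = 0.12 A, ∠I = 115.0°.

I = 0.12∠115.0° A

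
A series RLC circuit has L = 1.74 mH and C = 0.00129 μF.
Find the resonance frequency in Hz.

Step 1 — Resonance condition Im(Z)=0 gives ω₀ = 1/√(LC).
Step 2 — ω₀ = 1/√(0.00174·1.29e-09) = 6.675e+05 rad/s.
Step 3 — f₀ = ω₀/(2π) = 1.062e+05 Hz.

f₀ = 1.062e+05 Hz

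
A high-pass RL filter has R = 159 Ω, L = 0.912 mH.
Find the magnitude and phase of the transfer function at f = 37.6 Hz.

Step 1 — Angular frequency: ω = 2π·37.6 = 236.2 rad/s.
Step 2 — Transfer function: H(jω) = jωL/(R + jωL).
Step 3 — Numerator jωL = j·0.2155; denominator R + jωL = 159 + j0.2155.
Step 4 — H = 1.836e-06 + j0.001355.
Step 5 — Magnitude: |H| = 0.001355 (-57.4 dB); phase: φ = 89.9°.

|H| = 0.001355 (-57.4 dB), φ = 89.9°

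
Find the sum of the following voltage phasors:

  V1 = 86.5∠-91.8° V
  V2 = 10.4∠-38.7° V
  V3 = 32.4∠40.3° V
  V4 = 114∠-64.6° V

Step 1 — Convert each phasor to rectangular form:
  V1 = 86.5·(cos(-91.8°) + j·sin(-91.8°)) = -2.717 - j86.46 V
  V2 = 10.4·(cos(-38.7°) + j·sin(-38.7°)) = 8.116 - j6.503 V
  V3 = 32.4·(cos(40.3°) + j·sin(40.3°)) = 24.71 + j20.96 V
  V4 = 114·(cos(-64.6°) + j·sin(-64.6°)) = 48.9 - j103 V
Step 2 — Sum components: V_total = 79.01 - j175 V.
Step 3 — Convert to polar: |V_total| = 192 V, ∠V_total = -65.7°.

V_total = 192∠-65.7° V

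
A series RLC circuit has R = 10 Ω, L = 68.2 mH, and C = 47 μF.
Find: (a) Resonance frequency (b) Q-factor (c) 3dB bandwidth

Step 1 — Resonance: ω₀ = 1/√(LC) = 1/√(0.0682·4.7e-05) = 558.5 rad/s.
Step 2 — f₀ = ω₀/(2π) = 88.9 Hz.
Step 3 — Series Q: Q = ω₀L/R = 558.5·0.0682/10 = 3.809.
Step 4 — Bandwidth: Δω = ω₀/Q = 146.6 rad/s; BW = Δω/(2π) = 23.34 Hz.

(a) f₀ = 88.9 Hz  (b) Q = 3.809  (c) BW = 23.34 Hz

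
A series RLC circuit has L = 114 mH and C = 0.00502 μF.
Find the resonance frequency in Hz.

Step 1 — Resonance condition Im(Z)=0 gives ω₀ = 1/√(LC).
Step 2 — ω₀ = 1/√(0.114·5.02e-09) = 4.18e+04 rad/s.
Step 3 — f₀ = ω₀/(2π) = 6653 Hz.

f₀ = 6653 Hz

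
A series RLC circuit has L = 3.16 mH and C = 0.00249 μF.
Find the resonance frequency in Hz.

Step 1 — Resonance condition Im(Z)=0 gives ω₀ = 1/√(LC).
Step 2 — ω₀ = 1/√(0.00316·2.49e-09) = 3.565e+05 rad/s.
Step 3 — f₀ = ω₀/(2π) = 5.674e+04 Hz.

f₀ = 5.674e+04 Hz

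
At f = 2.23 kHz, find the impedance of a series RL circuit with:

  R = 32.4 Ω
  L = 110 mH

Step 1 — Angular frequency: ω = 2π·f = 2π·2230 = 1.401e+04 rad/s.
Step 2 — Component impedances:
  R: Z = R = 32.4 Ω
  L: Z = jωL = j·1.401e+04·0.11 = 0 + j1541 Ω
Step 3 — Series combination: Z_total = R + L = 32.4 + j1541 Ω = 1542∠88.8° Ω.

Z = 32.4 + j1541 Ω = 1542∠88.8° Ω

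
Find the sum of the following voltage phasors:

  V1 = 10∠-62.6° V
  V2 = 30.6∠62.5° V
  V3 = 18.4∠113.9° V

Step 1 — Convert each phasor to rectangular form:
  V1 = 10·(cos(-62.6°) + j·sin(-62.6°)) = 4.602 - j8.878 V
  V2 = 30.6·(cos(62.5°) + j·sin(62.5°)) = 14.13 + j27.14 V
  V3 = 18.4·(cos(113.9°) + j·sin(113.9°)) = -7.455 + j16.82 V
Step 2 — Sum components: V_total = 11.28 + j35.09 V.
Step 3 — Convert to polar: |V_total| = 36.85 V, ∠V_total = 72.2°.

V_total = 36.85∠72.2° V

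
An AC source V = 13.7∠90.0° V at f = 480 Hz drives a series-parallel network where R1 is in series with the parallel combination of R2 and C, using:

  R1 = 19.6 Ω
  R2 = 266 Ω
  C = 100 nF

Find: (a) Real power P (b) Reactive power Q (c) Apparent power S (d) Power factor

Step 1 — Angular frequency: ω = 2π·f = 2π·480 = 3016 rad/s.
Step 2 — Component impedances:
  R1: Z = R = 19.6 Ω
  R2: Z = R = 266 Ω
  C: Z = 1/(jωC) = -j/(ω·C) = 0 - j3316 Ω
Step 3 — Parallel branch: R2 || C = 1/(1/R2 + 1/C) = 264.3 - j21.2 Ω.
Step 4 — Series with R1: Z_total = R1 + (R2 || C) = 283.9 - j21.2 Ω = 284.7∠-4.3° Ω.
Step 5 — Source phasor: V = 13.7∠90.0° V = 0 + j13.7 V.
Step 6 — Current: I = V / Z = -0.003584 + j0.04799 A = 0.04812∠94.3° A.
Step 7 — Complex power: S = V·I* = 0.6574 - j0.0491 VA.
Step 8 — Real power: P = Re(S) = 0.6574 W.
Step 9 — Reactive power: Q = Im(S) = -0.0491 VAR.
Step 10 — Apparent power: |S| = 0.6593 VA.
Step 11 — Power factor: PF = P/|S| = 0.9972 (leading).

(a) P = 0.6574 W  (b) Q = -0.0491 VAR  (c) S = 0.6593 VA  (d) PF = 0.9972 (leading)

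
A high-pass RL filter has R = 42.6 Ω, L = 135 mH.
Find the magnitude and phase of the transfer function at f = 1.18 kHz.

Step 1 — Angular frequency: ω = 2π·1180 = 7414 rad/s.
Step 2 — Transfer function: H(jω) = jωL/(R + jωL).
Step 3 — Numerator jωL = j·1001; denominator R + jωL = 42.6 + j1001.
Step 4 — H = 0.9982 + j0.04248.
Step 5 — Magnitude: |H| = 0.9991 (-0.0 dB); phase: φ = 2.4°.

|H| = 0.9991 (-0.0 dB), φ = 2.4°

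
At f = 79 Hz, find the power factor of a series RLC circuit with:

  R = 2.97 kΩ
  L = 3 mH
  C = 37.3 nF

Step 1 — Angular frequency: ω = 2π·f = 2π·79 = 496.4 rad/s.
Step 2 — Component impedances:
  R: Z = R = 2970 Ω
  L: Z = jωL = j·496.4·0.003 = 0 + j1.489 Ω
  C: Z = 1/(jωC) = -j/(ω·C) = 0 - j5.401e+04 Ω
Step 3 — Series combination: Z_total = R + L + C = 2970 - j5.401e+04 Ω = 5.409e+04∠-86.9° Ω.
Step 4 — Power factor: PF = cos(φ) = Re(Z)/|Z| = 2970/5.409e+04 = 0.05491.
Step 5 — Type: Im(Z) = -5.401e+04 ⇒ leading (phase φ = -86.9°).

PF = 0.05491 (leading, φ = -86.9°)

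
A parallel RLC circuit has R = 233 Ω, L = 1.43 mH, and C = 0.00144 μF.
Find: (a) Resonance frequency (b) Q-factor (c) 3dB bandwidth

Step 1 — Resonance: ω₀ = 1/√(LC) = 1/√(0.00143·1.44e-09) = 6.969e+05 rad/s.
Step 2 — f₀ = ω₀/(2π) = 1.109e+05 Hz.
Step 3 — Parallel Q: Q = R/(ω₀L) = 233/(6.969e+05·0.00143) = 0.2338.
Step 4 — Bandwidth: Δω = ω₀/Q = 2.98e+06 rad/s; BW = Δω/(2π) = 4.744e+05 Hz.

(a) f₀ = 1.109e+05 Hz  (b) Q = 0.2338  (c) BW = 4.744e+05 Hz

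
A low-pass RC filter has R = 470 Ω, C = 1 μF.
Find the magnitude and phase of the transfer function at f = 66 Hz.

Step 1 — Angular frequency: ω = 2π·66 = 414.7 rad/s.
Step 2 — Transfer function: H(jω) = 1/(1 + jωRC).
Step 3 — Denominator: 1 + jωRC = 1 + j·414.7·470·1e-06 = 1 + j0.1949.
Step 4 — H = 0.9634 - j0.1878.
Step 5 — Magnitude: |H| = 0.9815 (-0.2 dB); phase: φ = -11.0°.

|H| = 0.9815 (-0.2 dB), φ = -11.0°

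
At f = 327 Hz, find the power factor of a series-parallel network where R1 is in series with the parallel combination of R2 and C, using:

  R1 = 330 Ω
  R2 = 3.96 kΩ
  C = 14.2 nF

Step 1 — Angular frequency: ω = 2π·f = 2π·327 = 2055 rad/s.
Step 2 — Component impedances:
  R1: Z = R = 330 Ω
  R2: Z = R = 3960 Ω
  C: Z = 1/(jωC) = -j/(ω·C) = 0 - j3.428e+04 Ω
Step 3 — Parallel branch: R2 || C = 1/(1/R2 + 1/C) = 3908 - j451.5 Ω.
Step 4 — Series with R1: Z_total = R1 + (R2 || C) = 4238 - j451.5 Ω = 4262∠-6.1° Ω.
Step 5 — Power factor: PF = cos(φ) = Re(Z)/|Z| = 4238/4262 = 0.9944.
Step 6 — Type: Im(Z) = -451.5 ⇒ leading (phase φ = -6.1°).

PF = 0.9944 (leading, φ = -6.1°)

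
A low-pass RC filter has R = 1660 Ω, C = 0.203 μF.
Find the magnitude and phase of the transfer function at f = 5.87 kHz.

Step 1 — Angular frequency: ω = 2π·5870 = 3.688e+04 rad/s.
Step 2 — Transfer function: H(jω) = 1/(1 + jωRC).
Step 3 — Denominator: 1 + jωRC = 1 + j·3.688e+04·1660·2.03e-07 = 1 + j12.43.
Step 4 — H = 0.006432 - j0.07994.
Step 5 — Magnitude: |H| = 0.0802 (-21.9 dB); phase: φ = -85.4°.

|H| = 0.0802 (-21.9 dB), φ = -85.4°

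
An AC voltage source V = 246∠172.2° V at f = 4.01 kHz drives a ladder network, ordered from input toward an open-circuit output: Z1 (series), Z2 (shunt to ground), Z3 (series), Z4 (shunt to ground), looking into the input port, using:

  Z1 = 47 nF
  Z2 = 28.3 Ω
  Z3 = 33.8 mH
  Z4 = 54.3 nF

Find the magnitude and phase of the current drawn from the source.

Step 1 — Angular frequency: ω = 2π·f = 2π·4010 = 2.52e+04 rad/s.
Step 2 — Component impedances:
  Z1: Z = 1/(jωC) = -j/(ω·C) = 0 - j844.5 Ω
  Z2: Z = R = 28.3 Ω
  Z3: Z = jωL = j·2.52e+04·0.0338 = 0 + j851.6 Ω
  Z4: Z = 1/(jωC) = -j/(ω·C) = 0 - j730.9 Ω
Step 3 — Ladder network (open output): work backward from the far end, alternating series and parallel combinations. Z_in = 26.82 - j838.2 Ω = 838.6∠-88.2° Ω.
Step 4 — Source phasor: V = 246∠172.2° V = -243.7 + j33.39 V.
Step 5 — Ohm's law: I = V / Z_total = (-243.7 + j33.39) / (26.82 - j838.2) = -0.04909 - j0.2892 A.
Step 6 — Convert to polar: |I| = 0.2933 A, ∠I = -99.6°.

I = 0.2933∠-99.6° A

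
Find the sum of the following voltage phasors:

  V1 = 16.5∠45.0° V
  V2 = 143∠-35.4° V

Step 1 — Convert each phasor to rectangular form:
  V1 = 16.5·(cos(45.0°) + j·sin(45.0°)) = 11.67 + j11.67 V
  V2 = 143·(cos(-35.4°) + j·sin(-35.4°)) = 116.6 - j82.84 V
Step 2 — Sum components: V_total = 128.2 - j71.17 V.
Step 3 — Convert to polar: |V_total| = 146.7 V, ∠V_total = -29.0°.

V_total = 146.7∠-29.0° V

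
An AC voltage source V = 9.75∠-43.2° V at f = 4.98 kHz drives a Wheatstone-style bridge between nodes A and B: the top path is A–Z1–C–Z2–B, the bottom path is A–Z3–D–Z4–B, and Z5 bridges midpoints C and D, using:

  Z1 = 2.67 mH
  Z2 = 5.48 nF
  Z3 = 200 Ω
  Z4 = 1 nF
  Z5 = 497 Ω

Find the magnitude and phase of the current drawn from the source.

Step 1 — Angular frequency: ω = 2π·f = 2π·4980 = 3.129e+04 rad/s.
Step 2 — Component impedances:
  Z1: Z = jωL = j·3.129e+04·0.00267 = 0 + j83.55 Ω
  Z2: Z = 1/(jωC) = -j/(ω·C) = 0 - j5832 Ω
  Z3: Z = R = 200 Ω
  Z4: Z = 1/(jωC) = -j/(ω·C) = 0 - j3.196e+04 Ω
  Z5: Z = R = 497 Ω
Step 3 — Bridge requires nodal analysis (the Z5 bridge couples midpoints C and D, so the two paths cannot be reduced to a simple series/parallel combination). Setting node B to ground and injecting 1 A at node A, the 3-node admittance system at A, C, D solves to V_A = Z_AB = 11.17 - j4867 Ω = 4867∠-89.9° Ω.
Step 4 — Source phasor: V = 9.75∠-43.2° V = 7.107 - j6.674 V.
Step 5 — Ohm's law: I = V / Z_total = (7.107 - j6.674) / (11.17 - j4867) = 0.001375 + j0.001457 A.
Step 6 — Convert to polar: |I| = 0.002003 A, ∠I = 46.7°.

I = 0.002003∠46.7° A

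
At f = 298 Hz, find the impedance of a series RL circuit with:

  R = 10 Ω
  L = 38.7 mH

Step 1 — Angular frequency: ω = 2π·f = 2π·298 = 1872 rad/s.
Step 2 — Component impedances:
  R: Z = R = 10 Ω
  L: Z = jωL = j·1872·0.0387 = 0 + j72.46 Ω
Step 3 — Series combination: Z_total = R + L = 10 + j72.46 Ω = 73.15∠82.1° Ω.

Z = 10 + j72.46 Ω = 73.15∠82.1° Ω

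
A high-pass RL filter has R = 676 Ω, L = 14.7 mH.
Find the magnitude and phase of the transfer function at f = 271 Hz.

Step 1 — Angular frequency: ω = 2π·271 = 1703 rad/s.
Step 2 — Transfer function: H(jω) = jωL/(R + jωL).
Step 3 — Numerator jωL = j·25.03; denominator R + jωL = 676 + j25.03.
Step 4 — H = 0.001369 + j0.03698.
Step 5 — Magnitude: |H| = 0.037 (-28.6 dB); phase: φ = 87.9°.

|H| = 0.037 (-28.6 dB), φ = 87.9°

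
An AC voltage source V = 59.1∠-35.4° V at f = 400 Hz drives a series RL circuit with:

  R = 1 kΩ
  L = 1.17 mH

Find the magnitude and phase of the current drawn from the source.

Step 1 — Angular frequency: ω = 2π·f = 2π·400 = 2513 rad/s.
Step 2 — Component impedances:
  R: Z = R = 1000 Ω
  L: Z = jωL = j·2513·0.00117 = 0 + j2.941 Ω
Step 3 — Series combination: Z_total = R + L = 1000 + j2.941 Ω = 1000∠0.2° Ω.
Step 4 — Source phasor: V = 59.1∠-35.4° V = 48.17 - j34.24 V.
Step 5 — Ohm's law: I = V / Z_total = (48.17 - j34.24) / (1000 + j2.941) = 0.04807 - j0.03438 A.
Step 6 — Convert to polar: |I| = 0.0591 A, ∠I = -35.6°.

I = 0.0591∠-35.6° A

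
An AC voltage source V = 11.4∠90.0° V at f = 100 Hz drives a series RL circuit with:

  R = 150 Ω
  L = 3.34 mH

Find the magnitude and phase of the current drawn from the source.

Step 1 — Angular frequency: ω = 2π·f = 2π·100 = 628.3 rad/s.
Step 2 — Component impedances:
  R: Z = R = 150 Ω
  L: Z = jωL = j·628.3·0.00334 = 0 + j2.099 Ω
Step 3 — Series combination: Z_total = R + L = 150 + j2.099 Ω = 150∠0.8° Ω.
Step 4 — Source phasor: V = 11.4∠90.0° V = 0 + j11.4 V.
Step 5 — Ohm's law: I = V / Z_total = (0 + j11.4) / (150 + j2.099) = 0.001063 + j0.07599 A.
Step 6 — Convert to polar: |I| = 0.07599 A, ∠I = 89.2°.

I = 0.07599∠89.2° A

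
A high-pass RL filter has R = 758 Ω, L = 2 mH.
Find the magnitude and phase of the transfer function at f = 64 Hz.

Step 1 — Angular frequency: ω = 2π·64 = 402.1 rad/s.
Step 2 — Transfer function: H(jω) = jωL/(R + jωL).
Step 3 — Numerator jωL = j·0.8042; denominator R + jωL = 758 + j0.8042.
Step 4 — H = 1.126e-06 + j0.001061.
Step 5 — Magnitude: |H| = 0.001061 (-59.5 dB); phase: φ = 89.9°.

|H| = 0.001061 (-59.5 dB), φ = 89.9°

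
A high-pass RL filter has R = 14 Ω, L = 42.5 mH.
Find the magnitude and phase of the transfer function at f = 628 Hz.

Step 1 — Angular frequency: ω = 2π·628 = 3946 rad/s.
Step 2 — Transfer function: H(jω) = jωL/(R + jωL).
Step 3 — Numerator jωL = j·167.7; denominator R + jωL = 14 + j167.7.
Step 4 — H = 0.9931 + j0.08291.
Step 5 — Magnitude: |H| = 0.9965 (-0.0 dB); phase: φ = 4.8°.

|H| = 0.9965 (-0.0 dB), φ = 4.8°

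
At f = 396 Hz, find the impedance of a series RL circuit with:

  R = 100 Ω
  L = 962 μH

Step 1 — Angular frequency: ω = 2π·f = 2π·396 = 2488 rad/s.
Step 2 — Component impedances:
  R: Z = R = 100 Ω
  L: Z = jωL = j·2488·0.000962 = 0 + j2.394 Ω
Step 3 — Series combination: Z_total = R + L = 100 + j2.394 Ω = 100∠1.4° Ω.

Z = 100 + j2.394 Ω = 100∠1.4° Ω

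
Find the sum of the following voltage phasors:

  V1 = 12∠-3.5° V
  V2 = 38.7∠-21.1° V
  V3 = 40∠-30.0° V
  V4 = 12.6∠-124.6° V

Step 1 — Convert each phasor to rectangular form:
  V1 = 12·(cos(-3.5°) + j·sin(-3.5°)) = 11.98 - j0.7326 V
  V2 = 38.7·(cos(-21.1°) + j·sin(-21.1°)) = 36.11 - j13.93 V
  V3 = 40·(cos(-30.0°) + j·sin(-30.0°)) = 34.64 - j20 V
  V4 = 12.6·(cos(-124.6°) + j·sin(-124.6°)) = -7.155 - j10.37 V
Step 2 — Sum components: V_total = 75.57 - j45.04 V.
Step 3 — Convert to polar: |V_total| = 87.97 V, ∠V_total = -30.8°.

V_total = 87.97∠-30.8° V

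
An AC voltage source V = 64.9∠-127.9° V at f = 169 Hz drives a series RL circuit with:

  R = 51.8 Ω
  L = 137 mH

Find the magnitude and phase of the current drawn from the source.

Step 1 — Angular frequency: ω = 2π·f = 2π·169 = 1062 rad/s.
Step 2 — Component impedances:
  R: Z = R = 51.8 Ω
  L: Z = jωL = j·1062·0.137 = 0 + j145.5 Ω
Step 3 — Series combination: Z_total = R + L = 51.8 + j145.5 Ω = 154.4∠70.4° Ω.
Step 4 — Source phasor: V = 64.9∠-127.9° V = -39.87 - j51.21 V.
Step 5 — Ohm's law: I = V / Z_total = (-39.87 - j51.21) / (51.8 + j145.5) = -0.399 + j0.132 A.
Step 6 — Convert to polar: |I| = 0.4203 A, ∠I = 161.7°.

I = 0.4203∠161.7° A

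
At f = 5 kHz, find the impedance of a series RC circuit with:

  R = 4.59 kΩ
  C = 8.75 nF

Step 1 — Angular frequency: ω = 2π·f = 2π·5000 = 3.142e+04 rad/s.
Step 2 — Component impedances:
  R: Z = R = 4590 Ω
  C: Z = 1/(jωC) = -j/(ω·C) = 0 - j3638 Ω
Step 3 — Series combination: Z_total = R + C = 4590 - j3638 Ω = 5857∠-38.4° Ω.

Z = 4590 - j3638 Ω = 5857∠-38.4° Ω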